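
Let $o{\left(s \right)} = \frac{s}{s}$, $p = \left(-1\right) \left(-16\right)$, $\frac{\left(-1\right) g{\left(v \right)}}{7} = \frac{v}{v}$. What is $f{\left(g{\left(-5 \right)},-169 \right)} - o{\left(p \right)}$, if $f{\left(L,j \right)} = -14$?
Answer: $-15$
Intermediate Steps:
$g{\left(v \right)} = -7$ ($g{\left(v \right)} = - 7 \frac{v}{v} = \left(-7\right) 1 = -7$)
$p = 16$
$o{\left(s \right)} = 1$
$f{\left(g{\left(-5 \right)},-169 \right)} - o{\left(p \right)} = -14 - 1 = -15$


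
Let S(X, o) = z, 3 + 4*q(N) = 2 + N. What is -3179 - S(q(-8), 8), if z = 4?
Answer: -3183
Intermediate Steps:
q(N) = -¼ + N/4 (q(N) = -¾ + (2 + N)/4 = -¾ + (½ + N/4) = -¼ + N/4)
S(X, o) = 4
-3179 - S(q(-8), 8) = -3179 - 1*4 = -3179 - 4 = -3183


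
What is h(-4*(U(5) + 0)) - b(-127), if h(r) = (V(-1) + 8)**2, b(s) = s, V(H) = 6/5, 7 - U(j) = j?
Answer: 5291/25 ≈ 211.64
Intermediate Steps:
U(j) = 7 - j
V(H) = 6/5 (V(H) = 6*(1/5) = 6/5)
h(r) = 2116/25 (h(r) = (6/5 + 8)**2 = (46/5)**2 = 2116/25)
h(-4*(U(5) + 0)) - b(-127) = 2116/25 - 1*(-127) = 2116/25 + 127 = 5291/25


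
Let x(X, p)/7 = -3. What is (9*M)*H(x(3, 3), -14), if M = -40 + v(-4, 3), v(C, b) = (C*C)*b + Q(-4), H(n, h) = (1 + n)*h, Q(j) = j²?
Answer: 60480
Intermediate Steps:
x(X, p) = -21 (x(X, p) = 7*(-3) = -21)
H(n, h) = h*(1 + n)
v(C, b) = 16 + b*C² (v(C, b) = (C*C)*b + (-4)² = C²*b + 16 = b*C² + 16 = 16 + b*C²)
M = 24 (M = -40 + (16 + 3*(-4)²) = -40 + (16 + 3*16) = -40 + (16 + 48) = -40 + 64 = 24)
(9*M)*H(x(3, 3), -14) = (9*24)*(-14*(1 - 21)) = 216*(-14*(-20)) = 216*280 = 60480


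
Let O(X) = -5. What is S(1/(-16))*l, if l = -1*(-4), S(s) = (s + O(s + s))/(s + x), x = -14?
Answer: 36/25 ≈ 1.4400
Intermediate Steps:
S(s) = (-5 + s)/(-14 + s) (S(s) = (s - 5)/(s - 14) = (-5 + s)/(-14 + s))
l = 4
S(1/(-16))*l = ((-5 + 1/(-16))/(-14 + 1/(-16)))*4 = ((-5 - 1/16)/(-14 - 1/16))*4 = (-81/16/(-225/16))*4 = -16/225*(-81/16)*4 = (9/25)*4 = 36/25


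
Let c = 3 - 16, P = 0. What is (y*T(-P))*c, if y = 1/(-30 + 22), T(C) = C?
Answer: 0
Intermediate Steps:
c = -13
y = -1/8 (y = 1/(-8) = -1/8 ≈ -0.12500)
(y*T(-P))*c = -(-1)*0/8*(-13) = -1/8*0*(-13) = 0*(-13) = 0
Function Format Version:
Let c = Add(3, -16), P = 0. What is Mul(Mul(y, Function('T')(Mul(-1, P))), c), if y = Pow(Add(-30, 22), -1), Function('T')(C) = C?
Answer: 0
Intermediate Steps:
c = -13
y = Rational(-1, 8) (y = Pow(-8, -1) = Rational(-1, 8) ≈ -0.12500)
Mul(Mul(y, Function('T')(Mul(-1, P))), c) = Mul(Mul(Rational(-1, 8), Mul(-1, 0)), -13) = Mul(Mul(Rational(-1, 8), 0), -13) = Mul(0, -13) = 0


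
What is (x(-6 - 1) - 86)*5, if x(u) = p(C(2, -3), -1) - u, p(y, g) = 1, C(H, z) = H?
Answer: -390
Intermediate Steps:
x(u) = 1 - u
(x(-6 - 1) - 86)*5 = ((1 - (-6 - 1)) - 86)*5 = ((1 - 1*(-7)) - 86)*5 = ((1 + 7) - 86)*5 = (8 - 86)*5 = -78*5 = -390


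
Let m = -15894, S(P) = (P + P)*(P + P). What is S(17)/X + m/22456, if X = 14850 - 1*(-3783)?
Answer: -135096883/209211324 ≈ -0.64574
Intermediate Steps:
S(P) = 4*P**2 (S(P) = (2*P)*(2*P) = 4*P**2)
X = 18633 (X = 14850 + 3783 = 18633)
S(17)/X + m/22456 = (4*17**2)/18633 - 15894/22456 = (4*289)*(1/18633) - 15894*1/22456 = 1156*(1/18633) - 7947/11228 = 1156/18633 - 7947/11228 = -135096883/209211324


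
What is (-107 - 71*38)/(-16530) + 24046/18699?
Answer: 29995405/20606298 ≈ 1.4556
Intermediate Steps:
(-107 - 71*38)/(-16530) + 24046/18699 = (-107 - 2698)*(-1/16530) + 24046*(1/18699) = -2805*(-1/16530) + 24046/18699 = 187/1102 + 24046/18699 = 29995405/20606298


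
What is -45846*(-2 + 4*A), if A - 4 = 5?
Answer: -1558764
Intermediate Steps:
A = 9 (A = 4 + 5 = 9)
-45846*(-2 + 4*A) = -45846*(-2 + 4*9) = -45846*(-2 + 36) = -45846*34 = -1558764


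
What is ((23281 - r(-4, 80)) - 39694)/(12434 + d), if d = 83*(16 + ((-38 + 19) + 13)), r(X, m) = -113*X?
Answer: -16865/13264 ≈ -1.2715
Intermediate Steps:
d = 830 (d = 83*(16 + (-19 + 13)) = 83*(16 - 6) = 83*10 = 830)
((23281 - r(-4, 80)) - 39694)/(12434 + d) = ((23281 - (-113)*(-4)) - 39694)/(12434 + 830) = ((23281 - 1*452) - 39694)/13264 = ((23281 - 452) - 39694)*(1/13264) = (22829 - 39694)*(1/13264) = -16865*1/13264 = -16865/13264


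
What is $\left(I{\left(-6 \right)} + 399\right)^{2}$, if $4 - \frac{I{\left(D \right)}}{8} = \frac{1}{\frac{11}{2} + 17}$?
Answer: $\frac{375545641}{2025} \approx 1.8545 \cdot 10^{5}$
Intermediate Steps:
$I{\left(D \right)} = \frac{1424}{45}$ ($I{\left(D \right)} = 32 - \frac{8}{\frac{11}{2} + 17} = 32 - \frac{8}{\frac{45}{2}} = 32 - \frac{16}{45} = \frac{1424}{45}$)
$\left(I{\left(-6 \right)} + 399\right)^{2} = \left(\frac{1424}{45} + 399\right)^{2} = \left(\frac{19379}{45}\right)^{2} = \frac{375545641}{2025}$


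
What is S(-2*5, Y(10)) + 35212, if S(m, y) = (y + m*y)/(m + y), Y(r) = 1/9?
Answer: 3133877/89 ≈ 35212.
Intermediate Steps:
Y(r) = 1/9
S(m, y) = (y + m*y)/(m + y)
S(-2*5, Y(10)) + 35212 = (1 - 2*5)/(9*(-2*5 + 1/9)) + 35212 = (1 - 10)/(9*(-10 + 1/9)) + 35212 = (1/9)*(-9)/(-89/9) + 35212 = (1/9)*(-9/89)*(-9) + 35212 = 9/89 + 35212 = 3133877/89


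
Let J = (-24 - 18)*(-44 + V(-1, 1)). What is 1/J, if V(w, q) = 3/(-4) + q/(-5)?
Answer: 10/18879 ≈ 0.00052969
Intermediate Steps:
V(w, q) = -¾ - q/5 (V(w, q) = 3*(-¼) + q*(-⅕) = -¾ - q/5)
J = 18879/10 (J = (-24 - 18)*(-44 + (-¾ - ⅕*1)) = -42*(-44 + (-¾ - ⅕)) = -42*(-44 - 19/20) = -42*(-899/20) = 18879/10 ≈ 1887.9)
1/J = 1/(18879/10) = 10/18879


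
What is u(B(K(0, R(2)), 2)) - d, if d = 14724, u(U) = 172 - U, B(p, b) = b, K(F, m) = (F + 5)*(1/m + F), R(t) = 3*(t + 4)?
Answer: -14554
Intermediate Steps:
R(t) = 12 + 3*t (R(t) = 3*(4 + t) = 12 + 3*t)
K(F, m) = (5 + F)*(F + 1/m)
u(B(K(0, R(2)), 2)) - d = (172 - 1*2) - 1*14724 = (172 - 2) - 14724 = 170 - 14724 = -14554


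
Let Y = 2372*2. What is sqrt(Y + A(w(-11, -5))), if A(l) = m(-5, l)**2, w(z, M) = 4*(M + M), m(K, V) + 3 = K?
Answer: 2*sqrt(1202) ≈ 69.340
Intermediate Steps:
m(K, V) = -3 + K
w(z, M) = 8*M (w(z, M) = 4*(2*M) = 8*M)
A(l) = 64 (A(l) = (-3 - 5)**2 = (-8)**2 = 64)
Y = 4744
sqrt(Y + A(w(-11, -5))) = sqrt(4744 + 64) = sqrt(4808) = 2*sqrt(1202)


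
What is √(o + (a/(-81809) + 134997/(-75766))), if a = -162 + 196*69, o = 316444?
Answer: √12157522541763631884926074/6198340694 ≈ 562.53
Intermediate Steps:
a = 13362 (a = -162 + 13524 = 13362)
√(o + (a/(-81809) + 134997/(-75766))) = √(316444 + (13362/(-81809) + 134997/(-75766))) = √(316444 + (13362*(-1/81809) + 134997*(-1/75766))) = √(316444 + (-13362/81809 - 134997/75766)) = √(316444 - 12056354865/6198340694) = √(1961415666217271/6198340694) = √12157522541763631884926074/6198340694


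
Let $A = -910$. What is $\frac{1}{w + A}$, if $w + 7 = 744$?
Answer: $- \frac{1}{173} \approx -0.0057803$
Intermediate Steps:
$w = 737$ ($w = -7 + 744 = 737$)
$\frac{1}{w + A} = \frac{1}{737 - 910} = \frac{1}{-173} = - \frac{1}{173}$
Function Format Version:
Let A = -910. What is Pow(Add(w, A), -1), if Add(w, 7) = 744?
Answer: Rational(-1, 173) ≈ -0.0057803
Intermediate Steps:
w = 737 (w = Add(-7, 744) = 737)
Pow(Add(w, A), -1) = Pow(Add(737, -910), -1) = Pow(-173, -1) = Rational(-1, 173)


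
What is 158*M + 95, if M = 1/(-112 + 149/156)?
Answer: 1621037/17323 ≈ 93.577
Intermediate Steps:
M = -156/17323 (M = 1/(-112 + 149*(1/156)) = 1/(-112 + 149/156) = 1/(-17323/156) = -156/17323 ≈ -0.0090054)
158*M + 95 = 158*(-156/17323) + 95 = -24648/17323 + 95 = 1621037/17323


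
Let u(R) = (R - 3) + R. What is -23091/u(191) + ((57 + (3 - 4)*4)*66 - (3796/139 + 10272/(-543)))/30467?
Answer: -17666421750105/290510796887 ≈ -60.812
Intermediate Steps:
u(R) = -3 + 2*R (u(R) = (-3 + R) + R = -3 + 2*R)
-23091/u(191) + ((57 + (3 - 4)*4)*66 - (3796/139 + 10272/(-543)))/30467 = -23091/(-3 + 2*191) + ((57 + (3 - 4)*4)*66 - (3796/139 + 10272/(-543)))/30467 = -23091/(-3 + 382) + ((57 - 1*4)*66 - (3796*(1/139) + 10272*(-1/543)))*(1/30467) = -23091/379 + ((57 - 4)*66 - (3796/139 - 3424/181))*(1/30467) = -23091*1/379 + (53*66 - 1*211140/25159)*(1/30467) = -23091/379 + (3498 - 211140/25159)*(1/30467) = -23091/379 + (87795042/25159)*(1/30467) = -23091/379 + 87795042/766519253 = -17666421750105/290510796887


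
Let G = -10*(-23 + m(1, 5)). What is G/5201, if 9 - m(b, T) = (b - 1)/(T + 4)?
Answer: 20/743 ≈ 0.026918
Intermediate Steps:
m(b, T) = 9 - (-1 + b)/(4 + T) (m(b, T) = 9 - (b - 1)/(T + 4) = 9 - (-1 + b)/(4 + T))
G = 140 (G = -10*(-23 + (37 - 1*1 + 9*5)/(4 + 5)) = -10*(-23 + (37 - 1 + 45)/9) = -10*(-23 + (⅑)*81) = -10*(-23 + 9) = -10*(-14) = 140)
G/5201 = 140/5201 = 140*(1/5201) = 20/743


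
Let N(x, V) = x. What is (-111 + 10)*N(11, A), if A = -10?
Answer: -1111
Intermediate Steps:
(-111 + 10)*N(11, A) = (-111 + 10)*11 = -101*11 = -1111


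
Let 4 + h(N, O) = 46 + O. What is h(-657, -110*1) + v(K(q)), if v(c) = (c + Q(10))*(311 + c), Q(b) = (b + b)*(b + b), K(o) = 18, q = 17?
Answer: 137454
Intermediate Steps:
Q(b) = 4*b² (Q(b) = (2*b)*(2*b) = 4*b²)
v(c) = (311 + c)*(400 + c) (v(c) = (c + 4*10²)*(311 + c) = (c + 4*100)*(311 + c) = (c + 400)*(311 + c) = (400 + c)*(311 + c) = (311 + c)*(400 + c))
h(N, O) = 42 + O (h(N, O) = -4 + (46 + O) = 42 + O)
h(-657, -110*1) + v(K(q)) = (42 - 110*1) + (124400 + 18² + 711*18) = (42 - 110) + (124400 + 324 + 12798) = -68 + 137522 = 137454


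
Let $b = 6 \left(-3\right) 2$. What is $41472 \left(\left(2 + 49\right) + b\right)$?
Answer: $622080$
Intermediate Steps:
$b = -36$ ($b = \left(-18\right) 2 = -36$)
$41472 \left(\left(2 + 49\right) + b\right) = 41472 \left(\left(2 + 49\right) - 36\right) = 41472 \left(51 - 36\right) = 41472 \cdot 15 = 622080$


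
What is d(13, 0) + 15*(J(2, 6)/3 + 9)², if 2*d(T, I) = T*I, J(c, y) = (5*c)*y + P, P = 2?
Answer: 39605/3 ≈ 13202.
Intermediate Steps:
J(c, y) = 2 + 5*c*y (J(c, y) = (5*c)*y + 2 = 5*c*y + 2 = 2 + 5*c*y)
d(T, I) = I*T/2 (d(T, I) = (T*I)/2 = (I*T)/2 = I*T/2)
d(13, 0) + 15*(J(2, 6)/3 + 9)² = (½)*0*13 + 15*((2 + 5*2*6)/3 + 9)² = 0 + 15*((2 + 60)*(⅓) + 9)² = 0 + 15*(62*(⅓) + 9)² = 0 + 15*(62/3 + 9)² = 0 + 15*(89/3)² = 0 + 15*(7921/9) = 0 + 39605/3 = 39605/3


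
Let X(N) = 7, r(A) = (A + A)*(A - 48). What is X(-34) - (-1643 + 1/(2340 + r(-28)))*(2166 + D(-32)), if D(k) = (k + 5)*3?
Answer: 22595664467/6596 ≈ 3.4257e+6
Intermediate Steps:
r(A) = 2*A*(-48 + A) (r(A) = (2*A)*(-48 + A) = 2*A*(-48 + A))
D(k) = 15 + 3*k (D(k) = (5 + k)*3 = 15 + 3*k)
X(-34) - (-1643 + 1/(2340 + r(-28)))*(2166 + D(-32)) = 7 - (-1643 + 1/(2340 + 2*(-28)*(-48 - 28)))*(2166 + (15 + 3*(-32))) = 7 - (-1643 + 1/(2340 + 2*(-28)*(-76)))*(2166 + (15 - 96)) = 7 - (-1643 + 1/(2340 + 4256))*(2166 - 81) = 7 - (-1643 + 1/6596)*2085 = 7 - (-10837227)*2085/6596 = 7 - 1*(-22595618295/6596) = 7 + 22595618295/6596 = 22595664467/6596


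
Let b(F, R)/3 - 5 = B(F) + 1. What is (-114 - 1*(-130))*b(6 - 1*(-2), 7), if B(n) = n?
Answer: 672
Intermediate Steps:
b(F, R) = 18 + 3*F (b(F, R) = 15 + 3*(F + 1) = 15 + 3*(1 + F) = 15 + (3 + 3*F) = 18 + 3*F)
(-114 - 1*(-130))*b(6 - 1*(-2), 7) = (-114 - 1*(-130))*(18 + 3*(6 - 1*(-2))) = (-114 + 130)*(18 + 3*(6 + 2)) = 16*(18 + 3*8) = 16*(18 + 24) = 16*42 = 672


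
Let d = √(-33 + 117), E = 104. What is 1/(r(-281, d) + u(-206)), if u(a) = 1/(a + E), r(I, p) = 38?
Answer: 102/3875 ≈ 0.026323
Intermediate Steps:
d = 2*√21 (d = √84 = 2*√21 ≈ 9.1651)
u(a) = 1/(104 + a) (u(a) = 1/(a + 104) = 1/(104 + a))
1/(r(-281, d) + u(-206)) = 1/(38 + 1/(104 - 206)) = 1/(38 + 1/(-102)) = 1/(38 - 1/102) = 1/(3875/102) = 102/3875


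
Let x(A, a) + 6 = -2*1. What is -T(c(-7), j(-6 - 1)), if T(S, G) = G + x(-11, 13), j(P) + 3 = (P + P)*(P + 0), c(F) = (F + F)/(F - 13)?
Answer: -87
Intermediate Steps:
x(A, a) = -8 (x(A, a) = -6 - 2*1 = -6 - 2 = -8)
c(F) = 2*F/(-13 + F) (c(F) = (2*F)/(-13 + F) = 2*F/(-13 + F))
j(P) = -3 + 2*P**2 (j(P) = -3 + (P + P)*(P + 0) = -3 + (2*P)*P = -3 + 2*P**2)
T(S, G) = -8 + G (T(S, G) = G - 8 = -8 + G)
-T(c(-7), j(-6 - 1)) = -(-8 + (-3 + 2*(-6 - 1)**2)) = -(-8 + (-3 + 2*(-7)**2)) = -(-8 + (-3 + 2*49)) = -(-8 + (-3 + 98)) = -(-8 + 95) = -1*87 = -87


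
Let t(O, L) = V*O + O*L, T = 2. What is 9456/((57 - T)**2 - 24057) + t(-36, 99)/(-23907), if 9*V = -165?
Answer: -6874486/20950501 ≈ -0.32813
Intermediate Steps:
V = -55/3 (V = (1/9)*(-165) = -55/3 ≈ -18.333)
t(O, L) = -55*O/3 + L*O (t(O, L) = -55*O/3 + O*L = -55*O/3 + L*O)
9456/((57 - T)**2 - 24057) + t(-36, 99)/(-23907) = 9456/((57 - 1*2)**2 - 24057) + ((1/3)*(-36)*(-55 + 3*99))/(-23907) = 9456/((57 - 2)**2 - 24057) + ((1/3)*(-36)*(-55 + 297))*(-1/23907) = 9456/(55**2 - 24057) + ((1/3)*(-36)*242)*(-1/23907) = 9456/(3025 - 24057) - 2904*(-1/23907) = 9456/(-21032) + 968/7969 = 9456*(-1/21032) + 968/7969 = -1182/2629 + 968/7969 = -6874486/20950501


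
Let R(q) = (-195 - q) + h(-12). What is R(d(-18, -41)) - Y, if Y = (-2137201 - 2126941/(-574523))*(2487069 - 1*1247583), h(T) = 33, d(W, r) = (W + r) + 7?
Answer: 49094401264995062/18533 ≈ 2.6490e+12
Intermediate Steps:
d(W, r) = 7 + W + r
R(q) = -162 - q (R(q) = (-195 - q) + 33 = -162 - q)
Y = -49094401267033692/18533 (Y = (-2137201 - 2126941*(-1/574523))*(2487069 - 1247583) = (-2137201 + 68611/18533)*1239486 = -39608677522/18533*1239486 = -49094401267033692/18533 ≈ -2.6490e+12)
R(d(-18, -41)) - Y = (-162 - (7 - 18 - 41)) - 1*(-49094401267033692/18533) = (-162 - 1*(-52)) + 49094401267033692/18533 = (-162 + 52) + 49094401267033692/18533 = -110 + 49094401267033692/18533 = 49094401264995062/18533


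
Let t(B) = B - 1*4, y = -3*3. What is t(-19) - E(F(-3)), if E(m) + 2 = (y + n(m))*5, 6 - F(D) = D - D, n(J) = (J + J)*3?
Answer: -156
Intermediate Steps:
n(J) = 6*J (n(J) = (2*J)*3 = 6*J)
y = -9
F(D) = 6 (F(D) = 6 - (D - D) = 6 - 1*0 = 6 + 0 = 6)
t(B) = -4 + B (t(B) = B - 4 = -4 + B)
E(m) = -47 + 30*m (E(m) = -2 + (-9 + 6*m)*5 = -2 + (-45 + 30*m) = -47 + 30*m)
t(-19) - E(F(-3)) = (-4 - 19) - (-47 + 30*6) = -23 - (-47 + 180) = -23 - 1*133 = -23 - 133 = -156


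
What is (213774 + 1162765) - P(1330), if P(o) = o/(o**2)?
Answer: 1830796869/1330 ≈ 1.3765e+6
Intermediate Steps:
P(o) = 1/o (P(o) = o/o**2 = 1/o)
(213774 + 1162765) - P(1330) = (213774 + 1162765) - 1/1330 = 1376539 - 1*1/1330 = 1376539 - 1/1330 = 1830796869/1330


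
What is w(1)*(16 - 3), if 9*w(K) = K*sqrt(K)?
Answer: 13/9 ≈ 1.4444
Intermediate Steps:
w(K) = K**(3/2)/9 (w(K) = (K*sqrt(K))/9 = K**(3/2)/9)
w(1)*(16 - 3) = (1**(3/2)/9)*(16 - 3) = ((1/9)*1)*13 = (1/9)*13 = 13/9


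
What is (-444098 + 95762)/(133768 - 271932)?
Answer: 87084/34541 ≈ 2.5212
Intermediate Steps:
(-444098 + 95762)/(133768 - 271932) = -348336/(-138164) = -348336*(-1/138164) = 87084/34541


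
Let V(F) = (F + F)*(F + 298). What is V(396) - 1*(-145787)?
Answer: 695435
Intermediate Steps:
V(F) = 2*F*(298 + F) (V(F) = (2*F)*(298 + F) = 2*F*(298 + F))
V(396) - 1*(-145787) = 2*396*(298 + 396) - 1*(-145787) = 2*396*694 + 145787 = 549648 + 145787 = 695435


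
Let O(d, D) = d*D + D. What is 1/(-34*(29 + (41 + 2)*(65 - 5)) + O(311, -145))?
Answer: -1/133946 ≈ -7.4657e-6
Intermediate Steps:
O(d, D) = D + D*d (O(d, D) = D*d + D = D + D*d)
1/(-34*(29 + (41 + 2)*(65 - 5)) + O(311, -145)) = 1/(-34*(29 + (41 + 2)*(65 - 5)) - 145*(1 + 311)) = 1/(-34*(29 + 43*60) - 145*312) = 1/(-34*(29 + 2580) - 45240) = 1/(-34*2609 - 45240) = 1/(-88706 - 45240) = 1/(-133946) = -1/133946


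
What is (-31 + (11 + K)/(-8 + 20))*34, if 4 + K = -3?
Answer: -3128/3 ≈ -1042.7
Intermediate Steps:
K = -7 (K = -4 - 3 = -7)
(-31 + (11 + K)/(-8 + 20))*34 = (-31 + (11 - 7)/(-8 + 20))*34 = (-31 + 4/12)*34 = (-31 + 4*(1/12))*34 = (-31 + 1/3)*34 = -92/3*34 = -3128/3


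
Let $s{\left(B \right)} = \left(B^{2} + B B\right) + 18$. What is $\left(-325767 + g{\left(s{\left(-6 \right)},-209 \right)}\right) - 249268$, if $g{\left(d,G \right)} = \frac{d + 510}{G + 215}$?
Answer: $-574935$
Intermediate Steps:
$s{\left(B \right)} = 18 + 2 B^{2}$ ($s{\left(B \right)} = \left(B^{2} + B^{2}\right) + 18 = 2 B^{2} + 18 = 18 + 2 B^{2}$)
$g{\left(d,G \right)} = \frac{510 + d}{215 + G}$
$\left(-325767 + g{\left(s{\left(-6 \right)},-209 \right)}\right) - 249268 = \left(-325767 + \frac{510 + \left(18 + 2 \left(-6\right)^{2}\right)}{215 - 209}\right) - 249268 = \left(-325767 + \frac{510 + \left(18 + 2 \cdot 36\right)}{6}\right) - 249268 = \left(-325767 + \frac{510 + \left(18 + 72\right)}{6}\right) - 249268 = \left(-325767 + \frac{510 + 90}{6}\right) - 249268 = \left(-325767 + \frac{1}{6} \cdot 600\right) - 249268 = \left(-325767 + 100\right) - 249268 = -325667 - 249268 = -574935$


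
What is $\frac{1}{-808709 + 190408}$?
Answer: $- \frac{1}{618301} \approx -1.6173 \cdot 10^{-6}$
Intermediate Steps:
$\frac{1}{-808709 + 190408} = \frac{1}{-618301} = - \frac{1}{618301}$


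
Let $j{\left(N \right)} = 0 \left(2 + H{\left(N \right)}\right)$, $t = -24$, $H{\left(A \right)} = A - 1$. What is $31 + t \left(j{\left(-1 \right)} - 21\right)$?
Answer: $535$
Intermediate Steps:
$H{\left(A \right)} = -1 + A$ ($H{\left(A \right)} = A - 1 = -1 + A$)
$j{\left(N \right)} = 0$ ($j{\left(N \right)} = 0 \left(2 + \left(-1 + N\right)\right) = 0 \left(1 + N\right) = 0$)
$31 + t \left(j{\left(-1 \right)} - 21\right) = 31 - 24 \left(0 - 21\right) = 31 - -504 = 31 + 504 = 535$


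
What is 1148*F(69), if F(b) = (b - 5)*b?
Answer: 5069568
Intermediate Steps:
F(b) = b*(-5 + b) (F(b) = (-5 + b)*b = b*(-5 + b))
1148*F(69) = 1148*(69*(-5 + 69)) = 1148*(69*64) = 1148*4416 = 5069568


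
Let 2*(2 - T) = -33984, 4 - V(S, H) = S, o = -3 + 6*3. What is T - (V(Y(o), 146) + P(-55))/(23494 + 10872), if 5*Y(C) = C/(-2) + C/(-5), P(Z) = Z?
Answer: 5840158529/343660 ≈ 16994.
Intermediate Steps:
o = 15 (o = -3 + 18 = 15)
Y(C) = -7*C/50 (Y(C) = (C/(-2) + C/(-5))/5 = (C*(-½) + C*(-⅕))/5 = (-C/2 - C/5)/5 = (-7*C/10)/5 = -7*C/50)
V(S, H) = 4 - S
T = 16994 (T = 2 - ½*(-33984) = 2 + 16992 = 16994)
T - (V(Y(o), 146) + P(-55))/(23494 + 10872) = 16994 - ((4 - (-7)*15/50) - 55)/(23494 + 10872) = 16994 - ((4 - 1*(-21/10)) - 55)/34366 = 16994 - ((4 + 21/10) - 55)/34366 = 16994 - (61/10 - 55)/34366 = 16994 - (-489)/(10*34366) = 16994 - 1*(-489/343660) = 16994 + 489/343660 = 5840158529/343660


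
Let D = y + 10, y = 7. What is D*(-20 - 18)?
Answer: -646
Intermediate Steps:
D = 17 (D = 7 + 10 = 17)
D*(-20 - 18) = 17*(-20 - 18) = 17*(-38) = -646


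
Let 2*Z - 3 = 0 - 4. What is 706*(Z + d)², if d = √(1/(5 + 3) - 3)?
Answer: 353*(2 - I*√46)²/8 ≈ -1853.3 - 1197.1*I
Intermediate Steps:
Z = -½ (Z = 3/2 + (0 - 4)/2 = 3/2 + (½)*(-4) = 3/2 - 2 = -½ ≈ -0.50000)
d = I*√46/4 (d = √(1/8 - 3) = √(⅛ - 3) = √(-23/8) = I*√46/4 ≈ 1.6956*I)
706*(Z + d)² = 706*(-½ + I*√46/4)²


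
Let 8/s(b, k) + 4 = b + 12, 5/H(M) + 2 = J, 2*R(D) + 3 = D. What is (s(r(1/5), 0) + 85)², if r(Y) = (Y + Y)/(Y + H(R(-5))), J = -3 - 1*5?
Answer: 185761/25 ≈ 7430.4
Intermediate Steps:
J = -8 (J = -3 - 5 = -8)
R(D) = -3/2 + D/2
H(M) = -½ (H(M) = 5/(-2 - 8) = 5/(-10) = 5*(-⅒) = -½)
r(Y) = 2*Y/(-½ + Y) (r(Y) = (Y + Y)/(Y - ½) = (2*Y)/(-½ + Y) = 2*Y/(-½ + Y))
s(b, k) = 8/(8 + b) (s(b, k) = 8/(-4 + (b + 12)) = 8/(-4 + (12 + b)) = 8/(8 + b))
(s(r(1/5), 0) + 85)² = (8/(8 + 4/(5*(-1 + 2/5))) + 85)² = (8/(8 + 4*(⅕)/(-1 + 2*(⅕))) + 85)² = (8/(8 + 4*(⅕)/(-1 + ⅖)) + 85)² = (8/(8 + 4*(⅕)/(-⅗)) + 85)² = (8/(8 + 4*(⅕)*(-5/3)) + 85)² = (8/(8 - 4/3) + 85)² = (8/(20/3) + 85)² = (8*(3/20) + 85)² = (6/5 + 85)² = (431/5)² = 185761/25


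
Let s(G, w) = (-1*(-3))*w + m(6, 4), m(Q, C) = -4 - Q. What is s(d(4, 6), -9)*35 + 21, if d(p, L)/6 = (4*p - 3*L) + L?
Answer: -1274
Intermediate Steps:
d(p, L) = -12*L + 24*p (d(p, L) = 6*((4*p - 3*L) + L) = 6*((-3*L + 4*p) + L) = 6*(-2*L + 4*p) = -12*L + 24*p)
s(G, w) = -10 + 3*w (s(G, w) = (-1*(-3))*w + (-4 - 1*6) = 3*w + (-4 - 6) = 3*w - 10 = -10 + 3*w)
s(d(4, 6), -9)*35 + 21 = (-10 + 3*(-9))*35 + 21 = (-10 - 27)*35 + 21 = -37*35 + 21 = -1295 + 21 = -1274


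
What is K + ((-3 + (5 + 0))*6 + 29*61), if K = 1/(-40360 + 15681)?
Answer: 43953298/24679 ≈ 1781.0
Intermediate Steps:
K = -1/24679 (K = 1/(-24679) = -1/24679 ≈ -4.0520e-5)
K + ((-3 + (5 + 0))*6 + 29*61) = -1/24679 + ((-3 + (5 + 0))*6 + 29*61) = -1/24679 + ((-3 + 5)*6 + 1769) = -1/24679 + (2*6 + 1769) = -1/24679 + (12 + 1769) = -1/24679 + 1781 = 43953298/24679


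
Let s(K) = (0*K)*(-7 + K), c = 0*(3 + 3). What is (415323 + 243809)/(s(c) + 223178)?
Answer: 329566/111589 ≈ 2.9534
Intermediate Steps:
c = 0 (c = 0*6 = 0)
s(K) = 0 (s(K) = 0*(-7 + K) = 0)
(415323 + 243809)/(s(c) + 223178) = (415323 + 243809)/(0 + 223178) = 659132/223178 = 659132*(1/223178) = 329566/111589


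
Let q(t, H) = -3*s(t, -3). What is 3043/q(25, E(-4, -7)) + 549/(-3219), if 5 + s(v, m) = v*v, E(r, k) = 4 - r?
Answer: -3605519/1995780 ≈ -1.8066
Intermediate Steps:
s(v, m) = -5 + v² (s(v, m) = -5 + v*v = -5 + v²)
q(t, H) = 15 - 3*t² (q(t, H) = -3*(-5 + t²) = 15 - 3*t²)
3043/q(25, E(-4, -7)) + 549/(-3219) = 3043/(15 - 3*25²) + 549/(-3219) = 3043/(15 - 3*625) + 549*(-1/3219) = 3043/(15 - 1875) - 183/1073 = 3043/(-1860) - 183/1073 = 3043*(-1/1860) - 183/1073 = -3043/1860 - 183/1073 = -3605519/1995780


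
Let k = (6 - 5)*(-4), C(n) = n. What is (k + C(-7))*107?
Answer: -1177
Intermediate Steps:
k = -4 (k = 1*(-4) = -4)
(k + C(-7))*107 = (-4 - 7)*107 = -11*107 = -1177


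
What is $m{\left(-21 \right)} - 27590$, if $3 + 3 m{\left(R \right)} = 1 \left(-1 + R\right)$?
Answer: $- \frac{82795}{3} \approx -27598.0$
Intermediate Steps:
$m{\left(R \right)} = - \frac{4}{3} + \frac{R}{3}$ ($m{\left(R \right)} = -1 + \frac{1 \left(-1 + R\right)}{3} = -1 + \frac{-1 + R}{3} = -1 + \left(- \frac{1}{3} + \frac{R}{3}\right) = - \frac{4}{3} + \frac{R}{3}$)
$m{\left(-21 \right)} - 27590 = \left(- \frac{4}{3} + \frac{1}{3} \left(-21\right)\right) - 27590 = \left(- \frac{4}{3} - 7\right) - 27590 = - \frac{25}{3} - 27590 = - \frac{82795}{3}$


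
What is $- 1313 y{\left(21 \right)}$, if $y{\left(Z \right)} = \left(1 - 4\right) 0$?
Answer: $0$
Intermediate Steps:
$y{\left(Z \right)} = 0$ ($y{\left(Z \right)} = \left(-3\right) 0 = 0$)
$- 1313 y{\left(21 \right)} = \left(-1313\right) 0 = 0$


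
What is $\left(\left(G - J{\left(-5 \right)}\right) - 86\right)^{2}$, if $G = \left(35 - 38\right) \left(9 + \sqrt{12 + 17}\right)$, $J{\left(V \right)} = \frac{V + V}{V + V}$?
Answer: $13257 + 684 \sqrt{29} \approx 16940.0$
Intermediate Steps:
$J{\left(V \right)} = 1$ ($J{\left(V \right)} = \frac{2 V}{2 V} = 2 V \frac{1}{2 V} = 1$)
$G = -27 - 3 \sqrt{29}$ ($G = - 3 \left(9 + \sqrt{29}\right) = -27 - 3 \sqrt{29} \approx -43.156$)
$\left(\left(G - J{\left(-5 \right)}\right) - 86\right)^{2} = \left(\left(\left(-27 - 3 \sqrt{29}\right) - 1\right) - 86\right)^{2} = \left(\left(-28 - 3 \sqrt{29}\right) - 86\right)^{2} = \left(-114 - 3 \sqrt{29}\right)^{2}$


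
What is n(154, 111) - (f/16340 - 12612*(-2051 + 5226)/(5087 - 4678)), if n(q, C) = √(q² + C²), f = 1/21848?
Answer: 14295239341391591/146011494880 + √36037 ≈ 98095.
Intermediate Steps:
f = 1/21848 ≈ 4.5771e-5
n(q, C) = √(C² + q²)
n(154, 111) - (f/16340 - 12612*(-2051 + 5226)/(5087 - 4678)) = √(111² + 154²) - ((1/21848)/16340 - 12612*(-2051 + 5226)/(5087 - 4678)) = √(12321 + 23716) - ((1/21848)*(1/16340) - 12612/(409/3175)) = √36037 - (1/356996320 - 12612/(409*(1/3175))) = √36037 - (1/356996320 - 12612/409/3175) = √36037 - (1/356996320 - 12612*3175/409) = √36037 - (1/356996320 - 40043100/409) = √36037 - 1*(-14295239341391591/146011494880) = √36037 + 14295239341391591/146011494880 = 14295239341391591/146011494880 + √36037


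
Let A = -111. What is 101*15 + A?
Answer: 1404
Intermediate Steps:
101*15 + A = 101*15 - 111 = 1515 - 111 = 1404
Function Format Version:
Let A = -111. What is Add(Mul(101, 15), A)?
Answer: 1404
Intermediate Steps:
Add(Mul(101, 15), A) = Add(Mul(101, 15), -111) = Add(1515, -111) = 1404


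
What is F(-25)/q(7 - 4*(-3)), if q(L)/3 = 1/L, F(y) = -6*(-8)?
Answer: 304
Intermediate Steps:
F(y) = 48
q(L) = 3/L
F(-25)/q(7 - 4*(-3)) = 48/((3/(7 - 4*(-3)))) = 48/((3/(7 + 12))) = 48/((3/19)) = 48/((3*(1/19))) = 48/(3/19) = 48*(19/3) = 304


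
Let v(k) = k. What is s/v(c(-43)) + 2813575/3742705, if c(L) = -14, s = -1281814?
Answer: 479749105692/5239787 ≈ 91559.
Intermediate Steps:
s/v(c(-43)) + 2813575/3742705 = -1281814/(-14) + 2813575/3742705 = -1281814*(-1/14) + 2813575*(1/3742705) = 640907/7 + 562715/748541 = 479749105692/5239787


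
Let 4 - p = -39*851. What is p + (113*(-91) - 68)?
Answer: 22842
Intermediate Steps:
p = 33193 (p = 4 - (-39)*851 = 4 - 1*(-33189) = 4 + 33189 = 33193)
p + (113*(-91) - 68) = 33193 + (113*(-91) - 68) = 33193 + (-10283 - 68) = 33193 - 10351 = 22842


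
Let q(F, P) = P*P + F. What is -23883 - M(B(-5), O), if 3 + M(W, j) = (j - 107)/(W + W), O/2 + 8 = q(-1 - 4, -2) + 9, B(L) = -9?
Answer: -429947/18 ≈ -23886.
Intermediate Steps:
q(F, P) = F + P**2 (q(F, P) = P**2 + F = F + P**2)
O = 0 (O = -16 + 2*(((-1 - 4) + (-2)**2) + 9) = -16 + 2*((-5 + 4) + 9) = -16 + 2*(-1 + 9) = -16 + 2*8 = -16 + 16 = 0)
M(W, j) = -3 + (-107 + j)/(2*W) (M(W, j) = -3 + (j - 107)/(W + W) = -3 + (-107 + j)/((2*W)) = -3 + (-107 + j)*(1/(2*W)) = -3 + (-107 + j)/(2*W))
-23883 - M(B(-5), O) = -23883 - (-107 + 0 - 6*(-9))/(2*(-9)) = -23883 - (-1)*(-107 + 0 + 54)/(2*9) = -23883 - (-1)*(-53)/(2*9) = -23883 - 1*53/18 = -23883 - 53/18 = -429947/18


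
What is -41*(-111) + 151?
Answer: 4702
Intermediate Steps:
-41*(-111) + 151 = 4551 + 151 = 4702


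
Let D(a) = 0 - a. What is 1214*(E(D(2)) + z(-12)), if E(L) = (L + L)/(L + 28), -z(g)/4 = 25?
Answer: -1580628/13 ≈ -1.2159e+5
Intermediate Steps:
z(g) = -100 (z(g) = -4*25 = -100)
D(a) = -a
E(L) = 2*L/(28 + L) (E(L) = (2*L)/(28 + L) = 2*L/(28 + L))
1214*(E(D(2)) + z(-12)) = 1214*(2*(-1*2)/(28 - 1*2) - 100) = 1214*(2*(-2)/(28 - 2) - 100) = 1214*(2*(-2)/26 - 100) = 1214*(2*(-2)*(1/26) - 100) = 1214*(-2/13 - 100) = 1214*(-1302/13) = -1580628/13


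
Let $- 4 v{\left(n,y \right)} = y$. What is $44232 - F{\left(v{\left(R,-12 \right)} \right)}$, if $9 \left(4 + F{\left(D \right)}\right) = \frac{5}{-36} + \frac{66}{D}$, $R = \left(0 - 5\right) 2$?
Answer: $\frac{14331677}{324} \approx 44234.0$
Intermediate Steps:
$R = -10$ ($R = \left(-5\right) 2 = -10$)
$v{\left(n,y \right)} = - \frac{y}{4}$
$F{\left(D \right)} = - \frac{1301}{324} + \frac{22}{3 D}$ ($F{\left(D \right)} = -4 + \frac{\frac{5}{-36} + \frac{66}{D}}{9} = -4 + \frac{5 \left(- \frac{1}{36}\right) + \frac{66}{D}}{9} = -4 + \frac{- \frac{5}{36} + \frac{66}{D}}{9} = -4 - \left(\frac{5}{324} - \frac{22}{3 D}\right) = - \frac{1301}{324} + \frac{22}{3 D}$)
$44232 - F{\left(v{\left(R,-12 \right)} \right)} = 44232 - \frac{2376 - 1301 \left(\left(- \frac{1}{4}\right) \left(-12\right)\right)}{324 \left(\left(- \frac{1}{4}\right) \left(-12\right)\right)} = 44232 - \frac{2376 - 3903}{324 \cdot 3} = 44232 - \frac{1}{324} \cdot \frac{1}{3} \left(2376 - 3903\right) = 44232 - \frac{1}{324} \cdot \frac{1}{3} \left(-1527\right) = 44232 - - \frac{509}{324} = 44232 + \frac{509}{324} = \frac{14331677}{324}$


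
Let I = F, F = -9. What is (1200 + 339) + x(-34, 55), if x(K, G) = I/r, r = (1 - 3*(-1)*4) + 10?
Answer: 35388/23 ≈ 1538.6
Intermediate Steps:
r = 23 (r = (1 + 3*4) + 10 = (1 + 12) + 10 = 13 + 10 = 23)
I = -9
x(K, G) = -9/23
(1200 + 339) + x(-34, 55) = (1200 + 339) - 9/23 = 1539 - 9/23 = 35388/23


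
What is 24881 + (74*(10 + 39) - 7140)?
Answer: 21367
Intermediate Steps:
24881 + (74*(10 + 39) - 7140) = 24881 + (74*49 - 7140) = 24881 + (3626 - 7140) = 24881 - 3514 = 21367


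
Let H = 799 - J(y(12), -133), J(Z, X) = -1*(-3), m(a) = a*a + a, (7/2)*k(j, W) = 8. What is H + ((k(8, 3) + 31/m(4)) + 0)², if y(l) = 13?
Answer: 15889969/19600 ≈ 810.71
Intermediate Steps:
k(j, W) = 16/7 (k(j, W) = (2/7)*8 = 16/7)
m(a) = a + a² (m(a) = a² + a = a + a²)
J(Z, X) = 3
H = 796 (H = 799 - 1*3 = 799 - 3 = 796)
H + ((k(8, 3) + 31/m(4)) + 0)² = 796 + ((16/7 + 31/((4*(1 + 4)))) + 0)² = 796 + ((16/7 + 31/((4*5))) + 0)² = 796 + ((16/7 + 31/20) + 0)² = 796 + (537/140 + 0)² = 796 + (537/140)² = 796 + 288369/19600 = 15889969/19600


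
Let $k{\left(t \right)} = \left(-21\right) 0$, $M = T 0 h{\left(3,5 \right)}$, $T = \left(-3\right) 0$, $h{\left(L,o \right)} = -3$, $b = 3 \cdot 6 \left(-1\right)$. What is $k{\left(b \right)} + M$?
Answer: $0$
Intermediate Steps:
$b = -18$ ($b = 18 \left(-1\right) = -18$)
$T = 0$
$M = 0$ ($M = 0 \cdot 0 \left(-3\right) = 0 \left(-3\right) = 0$)
$k{\left(t \right)} = 0$
$k{\left(b \right)} + M = 0 + 0 = 0$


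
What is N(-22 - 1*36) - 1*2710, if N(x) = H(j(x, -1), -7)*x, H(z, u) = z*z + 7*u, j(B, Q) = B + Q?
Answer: -201766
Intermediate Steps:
H(z, u) = z² + 7*u
N(x) = x*(-49 + (-1 + x)²) (N(x) = ((x - 1)² + 7*(-7))*x = ((-1 + x)² - 49)*x = (-49 + (-1 + x)²)*x = x*(-49 + (-1 + x)²))
N(-22 - 1*36) - 1*2710 = (-22 - 1*36)*(-49 + (-1 + (-22 - 1*36))²) - 1*2710 = (-22 - 36)*(-49 + (-1 + (-22 - 36))²) - 2710 = -58*(-49 + (-1 - 58)²) - 2710 = -58*(-49 + (-59)²) - 2710 = -58*(-49 + 3481) - 2710 = -58*3432 - 2710 = -199056 - 2710 = -201766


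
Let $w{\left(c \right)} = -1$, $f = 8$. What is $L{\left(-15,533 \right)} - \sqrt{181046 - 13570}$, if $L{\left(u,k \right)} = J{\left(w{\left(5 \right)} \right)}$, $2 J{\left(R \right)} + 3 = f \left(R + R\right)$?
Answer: $- \frac{19}{2} - 2 \sqrt{41869} \approx -418.74$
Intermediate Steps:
$J{\left(R \right)} = - \frac{3}{2} + 8 R$ ($J{\left(R \right)} = - \frac{3}{2} + \frac{8 \left(R + R\right)}{2} = - \frac{3}{2} + \frac{8 \cdot 2 R}{2} = - \frac{3}{2} + \frac{16 R}{2} = - \frac{3}{2} + 8 R$)
$L{\left(u,k \right)} = - \frac{19}{2}$ ($L{\left(u,k \right)} = - \frac{3}{2} + 8 \left(-1\right) = - \frac{3}{2} - 8 = - \frac{19}{2}$)
$L{\left(-15,533 \right)} - \sqrt{181046 - 13570} = - \frac{19}{2} - \sqrt{181046 - 13570} = - \frac{19}{2} - \sqrt{167476} = - \frac{19}{2} - 2 \sqrt{41869}$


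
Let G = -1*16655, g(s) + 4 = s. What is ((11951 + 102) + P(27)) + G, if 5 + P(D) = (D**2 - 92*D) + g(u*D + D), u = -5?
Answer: -6474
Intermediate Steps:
g(s) = -4 + s
P(D) = -9 + D**2 - 96*D (P(D) = -5 + ((D**2 - 92*D) + (-4 + (-5*D + D))) = -5 + ((D**2 - 92*D) + (-4 - 4*D)) = -5 + (-4 + D**2 - 96*D) = -9 + D**2 - 96*D)
G = -16655
((11951 + 102) + P(27)) + G = ((11951 + 102) + (-9 + 27**2 - 96*27)) - 16655 = (12053 + (-9 + 729 - 2592)) - 16655 = (12053 - 1872) - 16655 = 10181 - 16655 = -6474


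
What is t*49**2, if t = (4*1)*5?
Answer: 48020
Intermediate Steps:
t = 20 (t = 4*5 = 20)
t*49**2 = 20*49**2 = 20*2401 = 48020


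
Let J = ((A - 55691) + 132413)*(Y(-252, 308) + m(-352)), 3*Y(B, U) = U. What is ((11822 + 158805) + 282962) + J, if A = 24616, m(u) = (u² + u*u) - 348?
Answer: 75263877311/3 ≈ 2.5088e+10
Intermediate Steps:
Y(B, U) = U/3
m(u) = -348 + 2*u² (m(u) = (u² + u²) - 348 = 2*u² - 348 = -348 + 2*u²)
J = 75262516544/3 (J = ((24616 - 55691) + 132413)*((⅓)*308 + (-348 + 2*(-352)²)) = (-31075 + 132413)*(308/3 + (-348 + 2*123904)) = 101338*(308/3 + (-348 + 247808)) = 101338*(308/3 + 247460) = 101338*(742688/3) = 75262516544/3 ≈ 2.5088e+10)
((11822 + 158805) + 282962) + J = ((11822 + 158805) + 282962) + 75262516544/3 = (170627 + 282962) + 75262516544/3 = 453589 + 75262516544/3 = 75263877311/3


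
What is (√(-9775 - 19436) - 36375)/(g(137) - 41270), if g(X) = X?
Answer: 12125/13711 - I*√29211/41133 ≈ 0.88433 - 0.0041551*I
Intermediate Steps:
(√(-9775 - 19436) - 36375)/(g(137) - 41270) = (√(-9775 - 19436) - 36375)/(137 - 41270) = (√(-29211) - 36375)/(-41133) = (I*√29211 - 36375)*(-1/41133) = (-36375 + I*√29211)*(-1/41133) = 12125/13711 - I*√29211/41133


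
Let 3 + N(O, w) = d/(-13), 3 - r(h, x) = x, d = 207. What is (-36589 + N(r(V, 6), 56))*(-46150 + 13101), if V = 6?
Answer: 15728118247/13 ≈ 1.2099e+9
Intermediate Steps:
r(h, x) = 3 - x
N(O, w) = -246/13 (N(O, w) = -3 + 207/(-13) = -3 + 207*(-1/13) = -3 - 207/13 = -246/13)
(-36589 + N(r(V, 6), 56))*(-46150 + 13101) = (-36589 - 246/13)*(-46150 + 13101) = -475903/13*(-33049) = 15728118247/13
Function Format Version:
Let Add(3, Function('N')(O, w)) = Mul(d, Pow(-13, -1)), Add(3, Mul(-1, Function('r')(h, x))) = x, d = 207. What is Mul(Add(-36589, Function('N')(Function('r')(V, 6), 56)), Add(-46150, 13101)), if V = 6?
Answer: Rational(15728118247, 13) ≈ 1.2099e+9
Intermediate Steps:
Function('r')(h, x) = Add(3, Mul(-1, x))
Function('N')(O, w) = Rational(-246, 13) (Function('N')(O, w) = Add(-3, Mul(207, Pow(-13, -1))) = Add(-3, Mul(207, Rational(-1, 13))) = Add(-3, Rational(-207, 13)) = Rational(-246, 13))
Mul(Add(-36589, Function('N')(Function('r')(V, 6), 56)), Add(-46150, 13101)) = Mul(Add(-36589, Rational(-246, 13)), Add(-46150, 13101)) = Mul(Rational(-475903, 13), -33049) = Rational(15728118247, 13)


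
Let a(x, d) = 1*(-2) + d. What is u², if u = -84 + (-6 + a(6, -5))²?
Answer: 7225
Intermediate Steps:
a(x, d) = -2 + d
u = 85 (u = -84 + (-6 + (-2 - 5))² = -84 + (-6 - 7)² = -84 + (-13)² = -84 + 169 = 85)
u² = 85² = 7225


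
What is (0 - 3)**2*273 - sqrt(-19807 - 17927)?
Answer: 2457 - I*sqrt(37734) ≈ 2457.0 - 194.25*I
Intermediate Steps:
(0 - 3)**2*273 - sqrt(-19807 - 17927) = (-3)**2*273 - sqrt(-37734) = 9*273 - I*sqrt(37734) = 2457 - I*sqrt(37734)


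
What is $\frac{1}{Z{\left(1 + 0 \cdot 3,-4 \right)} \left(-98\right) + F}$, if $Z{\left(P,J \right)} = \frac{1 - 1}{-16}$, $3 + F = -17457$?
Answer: $- \frac{1}{17460} \approx -5.7274 \cdot 10^{-5}$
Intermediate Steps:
$F = -17460$ ($F = -3 - 17457 = -17460$)
$Z{\left(P,J \right)} = 0$ ($Z{\left(P,J \right)} = 0 \left(- \frac{1}{16}\right) = 0$)
$\frac{1}{Z{\left(1 + 0 \cdot 3,-4 \right)} \left(-98\right) + F} = \frac{1}{0 \left(-98\right) - 17460} = \frac{1}{0 - 17460} = \frac{1}{-17460} = - \frac{1}{17460}$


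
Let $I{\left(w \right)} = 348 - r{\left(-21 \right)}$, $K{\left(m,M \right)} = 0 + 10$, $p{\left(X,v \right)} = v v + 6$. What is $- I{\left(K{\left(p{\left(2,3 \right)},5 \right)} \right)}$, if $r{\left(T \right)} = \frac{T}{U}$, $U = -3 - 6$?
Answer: $- \frac{1037}{3} \approx -345.67$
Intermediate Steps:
$U = -9$ ($U = -3 - 6 = -9$)
$p{\left(X,v \right)} = 6 + v^{2}$ ($p{\left(X,v \right)} = v^{2} + 6 = 6 + v^{2}$)
$K{\left(m,M \right)} = 10$
$r{\left(T \right)} = - \frac{T}{9}$ ($r{\left(T \right)} = \frac{T}{-9} = T \left(- \frac{1}{9}\right) = - \frac{T}{9}$)
$I{\left(w \right)} = \frac{1037}{3}$ ($I{\left(w \right)} = 348 - \left(- \frac{1}{9}\right) \left(-21\right) = 348 - \frac{7}{3} = \frac{1037}{3}$)
$- I{\left(K{\left(p{\left(2,3 \right)},5 \right)} \right)} = \left(-1\right) \frac{1037}{3} = - \frac{1037}{3}$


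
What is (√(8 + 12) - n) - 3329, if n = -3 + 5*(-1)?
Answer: -3321 + 2*√5 ≈ -3316.5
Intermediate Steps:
n = -8 (n = -3 - 5 = -8)
(√(8 + 12) - n) - 3329 = (√(8 + 12) - 1*(-8)) - 3329 = (√20 + 8) - 3329 = (2*√5 + 8) - 3329 = (8 + 2*√5) - 3329 = -3321 + 2*√5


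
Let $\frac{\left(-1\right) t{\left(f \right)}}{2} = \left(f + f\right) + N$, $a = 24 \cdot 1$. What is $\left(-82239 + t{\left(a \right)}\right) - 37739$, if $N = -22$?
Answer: $-120030$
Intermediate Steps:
$a = 24$
$t{\left(f \right)} = 44 - 4 f$ ($t{\left(f \right)} = - 2 \left(\left(f + f\right) - 22\right) = - 2 \left(2 f - 22\right) = - 2 \left(-22 + 2 f\right) = 44 - 4 f$)
$\left(-82239 + t{\left(a \right)}\right) - 37739 = \left(-82239 + \left(44 - 96\right)\right) - 37739 = \left(-82239 - 52\right) - 37739 = -82291 - 37739 = -120030$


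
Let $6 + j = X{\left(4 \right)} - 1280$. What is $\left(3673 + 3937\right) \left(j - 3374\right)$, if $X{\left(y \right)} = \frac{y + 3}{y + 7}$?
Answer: $- \frac{390035330}{11} \approx -3.5458 \cdot 10^{7}$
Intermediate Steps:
$X{\left(y \right)} = \frac{3 + y}{7 + y}$
$j = - \frac{14139}{11}$ ($j = -6 - \left(1280 - \frac{3 + 4}{7 + 4}\right) = -6 - \left(1280 - \frac{1}{11} \cdot 7\right) = -6 + \left(\frac{1}{11} \cdot 7 - 1280\right) = -6 + \left(\frac{7}{11} - 1280\right) = -6 - \frac{14073}{11} = - \frac{14139}{11} \approx -1285.4$)
$\left(3673 + 3937\right) \left(j - 3374\right) = \left(3673 + 3937\right) \left(- \frac{14139}{11} - 3374\right) = 7610 \left(- \frac{51253}{11}\right) = - \frac{390035330}{11}$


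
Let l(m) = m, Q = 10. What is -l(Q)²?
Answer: -100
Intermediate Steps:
-l(Q)² = -1*10² = -1*100 = -100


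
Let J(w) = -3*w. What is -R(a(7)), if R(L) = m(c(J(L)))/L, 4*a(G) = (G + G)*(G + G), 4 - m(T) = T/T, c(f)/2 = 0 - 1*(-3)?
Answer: -3/49 ≈ -0.061224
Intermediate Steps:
c(f) = 6 (c(f) = 2*(0 - 1*(-3)) = 2*(0 + 3) = 2*3 = 6)
m(T) = 3 (m(T) = 4 - T/T = 4 - 1*1 = 4 - 1 = 3)
a(G) = G**2 (a(G) = ((G + G)*(G + G))/4 = ((2*G)*(2*G))/4 = (4*G**2)/4 = G**2)
R(L) = 3/L
-R(a(7)) = -3/(7**2) = -3/49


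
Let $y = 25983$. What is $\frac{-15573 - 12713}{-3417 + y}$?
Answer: $- \frac{14143}{11283} \approx -1.2535$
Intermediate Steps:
$\frac{-15573 - 12713}{-3417 + y} = \frac{-15573 - 12713}{-3417 + 25983} = - \frac{28286}{22566} = \left(-28286\right) \frac{1}{22566} = - \frac{14143}{11283}$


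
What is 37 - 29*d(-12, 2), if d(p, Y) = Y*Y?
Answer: -79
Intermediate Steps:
d(p, Y) = Y**2
37 - 29*d(-12, 2) = 37 - 29*2**2 = 37 - 29*4 = 37 - 116 = -79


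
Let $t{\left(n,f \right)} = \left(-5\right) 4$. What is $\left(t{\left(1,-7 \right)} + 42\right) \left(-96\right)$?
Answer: $-2112$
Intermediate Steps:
$t{\left(n,f \right)} = -20$
$\left(t{\left(1,-7 \right)} + 42\right) \left(-96\right) = \left(-20 + 42\right) \left(-96\right) = 22 \left(-96\right) = -2112$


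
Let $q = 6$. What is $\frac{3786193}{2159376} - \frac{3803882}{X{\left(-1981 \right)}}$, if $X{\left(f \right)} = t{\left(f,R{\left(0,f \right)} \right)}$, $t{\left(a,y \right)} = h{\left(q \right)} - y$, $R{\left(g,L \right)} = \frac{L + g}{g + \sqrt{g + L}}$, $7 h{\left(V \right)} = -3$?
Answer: $\frac{86430898747163}{104813951664} - \frac{93195109 i \sqrt{1981}}{48539} \approx 824.61 - 85456.0 i$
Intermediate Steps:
$h{\left(V \right)} = - \frac{3}{7}$ ($h{\left(V \right)} = \frac{1}{7} \left(-3\right) = - \frac{3}{7}$)
$R{\left(g,L \right)} = \frac{L + g}{g + \sqrt{L + g}}$
$t{\left(a,y \right)} = - \frac{3}{7} - y$
$X{\left(f \right)} = - \frac{3}{7} - \sqrt{f}$ ($X{\left(f \right)} = - \frac{3}{7} - \frac{f + 0}{0 + \sqrt{f + 0}} = - \frac{3}{7} - \frac{f}{0 + \sqrt{f}} = - \frac{3}{7} - \frac{f}{\sqrt{f}} = - \frac{3}{7} - \sqrt{f}$)
$\frac{3786193}{2159376} - \frac{3803882}{X{\left(-1981 \right)}} = \frac{3786193}{2159376} - \frac{3803882}{- \frac{3}{7} - \sqrt{-1981}} = 3786193 \cdot \frac{1}{2159376} - \frac{3803882}{- \frac{3}{7} - i \sqrt{1981}} = \frac{3786193}{2159376} - \frac{3803882}{- \frac{3}{7} - i \sqrt{1981}}$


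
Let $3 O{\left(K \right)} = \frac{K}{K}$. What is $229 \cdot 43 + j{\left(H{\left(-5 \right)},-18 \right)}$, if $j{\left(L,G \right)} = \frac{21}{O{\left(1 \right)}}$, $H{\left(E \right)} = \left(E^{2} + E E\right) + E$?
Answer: $9910$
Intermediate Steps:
$O{\left(K \right)} = \frac{1}{3}$ ($O{\left(K \right)} = \frac{K \frac{1}{K}}{3} = \frac{1}{3} \cdot 1 = \frac{1}{3}$)
$H{\left(E \right)} = E + 2 E^{2}$ ($H{\left(E \right)} = \left(E^{2} + E^{2}\right) + E = 2 E^{2} + E = E + 2 E^{2}$)
$j{\left(L,G \right)} = 63$ ($j{\left(L,G \right)} = 21 \frac{1}{\frac{1}{3}} = 21 \cdot 3 = 63$)
$229 \cdot 43 + j{\left(H{\left(-5 \right)},-18 \right)} = 229 \cdot 43 + 63 = 9847 + 63 = 9910$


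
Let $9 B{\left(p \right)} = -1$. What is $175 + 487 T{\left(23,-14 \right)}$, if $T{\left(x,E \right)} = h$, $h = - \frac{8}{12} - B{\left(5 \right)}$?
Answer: $- \frac{860}{9} \approx -95.556$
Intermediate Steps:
$B{\left(p \right)} = - \frac{1}{9}$ ($B{\left(p \right)} = \frac{1}{9} \left(-1\right) = - \frac{1}{9}$)
$h = - \frac{5}{9}$ ($h = - \frac{8}{12} - - \frac{1}{9} = \left(-8\right) \frac{1}{12} + \frac{1}{9} = - \frac{2}{3} + \frac{1}{9} = - \frac{5}{9} \approx -0.55556$)
$T{\left(x,E \right)} = - \frac{5}{9}$
$175 + 487 T{\left(23,-14 \right)} = 175 + 487 \left(- \frac{5}{9}\right) = 175 - \frac{2435}{9} = - \frac{860}{9}$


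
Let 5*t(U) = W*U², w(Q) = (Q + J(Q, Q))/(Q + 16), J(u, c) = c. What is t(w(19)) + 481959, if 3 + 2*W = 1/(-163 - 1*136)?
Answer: 882647015269/1831375 ≈ 4.8196e+5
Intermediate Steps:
w(Q) = 2*Q/(16 + Q) (w(Q) = (Q + Q)/(Q + 16) = (2*Q)/(16 + Q) = 2*Q/(16 + Q))
W = -449/299 (W = -3/2 + 1/(2*(-163 - 1*136)) = -3/2 + 1/(2*(-163 - 136)) = -3/2 + (½)/(-299) = -3/2 + (½)*(-1/299) = -3/2 - 1/598 = -449/299 ≈ -1.5017)
t(U) = -449*U²/1495 (t(U) = (-449*U²/299)/5 = -449*U²/1495)
t(w(19)) + 481959 = -449*1444/(16 + 19)²/1495 + 481959 = -449*(2*19/35)²/1495 + 481959 = -449*(2*19*(1/35))²/1495 + 481959 = -449*(38/35)²/1495 + 481959 = -449/1495*1444/1225 + 481959 = -648356/1831375 + 481959 = 882647015269/1831375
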